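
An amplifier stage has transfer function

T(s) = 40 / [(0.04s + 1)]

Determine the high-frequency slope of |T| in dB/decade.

-20 dB/decade

Each pole contributes −20 dB/decade at high frequency; each zero contributes +20 dB/decade.
Net: 0 zero(s) − 1 pole(s) → -20 dB/decade.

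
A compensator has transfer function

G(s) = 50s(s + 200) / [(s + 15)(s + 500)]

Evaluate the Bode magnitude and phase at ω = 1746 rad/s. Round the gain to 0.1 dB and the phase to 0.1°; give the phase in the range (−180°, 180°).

33.7 dB, 9.9°

At s = jω = j1746:
zero (s+200): 200 + j1746 → |·| = √(200²+1746²) = √3088516 ≈ 1757.4, ∠ = arctan(1746/200) ≈ 83.47°
zero at origin: s = j1746 → |·| = 1746, ∠ = 90.00°
pole (s+15): 15 + j1746 → |·| = √(15²+1746²) = √3048741 ≈ 1746.1, ∠ = arctan(1746/15) ≈ 89.51°
pole (s+500): 500 + j1746 → |·| = √(500²+1746²) = √3298516 ≈ 1816.2, ∠ = arctan(1746/500) ≈ 74.02°
|G| = 50 · 3.0684e+06 / 3.1713e+06 ≈ 48.378
Gain = 20 log₁₀(48.378) ≈ 33.69 dB
∠G = 173.47° − 163.53° = 9.94°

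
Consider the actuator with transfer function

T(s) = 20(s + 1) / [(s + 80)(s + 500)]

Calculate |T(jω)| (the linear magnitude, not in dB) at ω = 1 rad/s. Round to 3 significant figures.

At s = jω = j1:
zero (s+1): 1 + j1 → |·| = √(1²+1²) = √2 ≈ 1.4142, ∠ = arctan(1/1) ≈ 45.00°
pole (s+80): 80 + j1 → |·| = √(80²+1²) = √6401 ≈ 80.006, ∠ = arctan(1/80) ≈ 0.72°
pole (s+500): 500 + j1 → |·| = √(500²+1²) = √250001 ≈ 500, ∠ = arctan(1/500) ≈ 0.11°
|T| = 20 · 1.4142 / 40003 ≈ 0.00070705

0.000707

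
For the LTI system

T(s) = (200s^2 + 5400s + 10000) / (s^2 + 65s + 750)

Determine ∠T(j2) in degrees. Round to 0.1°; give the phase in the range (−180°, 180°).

39.7°

Substitute s = j2:
Numerator: 200(j2)^2 + 5400(j2) + 10000 = 9200 + j10800
Denominator: (j2)^2 + 65(j2) + 750 = 746 + j130
|N| = √(9200² + 10800²) ≈ 14187, ∠N ≈ 49.57°
|D| = √(746² + 130²) ≈ 757.24, ∠D ≈ 9.89°
∠T = 49.57° − 9.89° = 39.68°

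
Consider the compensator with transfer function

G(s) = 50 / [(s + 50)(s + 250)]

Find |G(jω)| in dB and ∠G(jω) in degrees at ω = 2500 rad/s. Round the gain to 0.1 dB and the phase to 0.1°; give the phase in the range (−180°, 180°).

-102.0 dB, -173.1°

At s = jω = j2500:
pole (s+50): 50 + j2500 → |·| = √(50²+2500²) = √6252500 ≈ 2500.5, ∠ = arctan(2500/50) ≈ 88.85°
pole (s+250): 250 + j2500 → |·| = √(250²+2500²) = √6312500 ≈ 2512.5, ∠ = arctan(2500/250) ≈ 84.29°
|G| = 50 / 6.2825e+06 ≈ 7.9586e-06
Gain = 20 log₁₀(7.9586e-06) ≈ -101.98 dB
∠G = 0.00° − 173.14° = -173.14°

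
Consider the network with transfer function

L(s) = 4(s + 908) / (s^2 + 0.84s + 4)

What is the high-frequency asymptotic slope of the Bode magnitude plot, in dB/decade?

Each pole contributes −20 dB/decade at high frequency; each zero contributes +20 dB/decade.
Net: 1 zero(s) − 2 pole(s) → -20 dB/decade.

-20 dB/decade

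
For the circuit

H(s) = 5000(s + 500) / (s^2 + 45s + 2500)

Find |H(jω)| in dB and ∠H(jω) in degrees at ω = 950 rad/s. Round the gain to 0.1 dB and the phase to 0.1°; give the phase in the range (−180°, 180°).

At s = jω = j950:
zero (s+500): 500 + j950 → |·| = √(500²+950²) = √1152500 ≈ 1073.5, ∠ = arctan(950/500) ≈ 62.24°
quadratic: (j950)² + 45·j950 + 2500 = -900000 + j42750 → |·| ≈ 9.0101e+05, ∠ ≈ 177.28°
|H| = 5000 · 1073.5 / 9.0101e+05 ≈ 5.9572
Gain = 20 log₁₀(5.9572) ≈ 15.50 dB
∠H = 62.24° − 177.28° = -115.04°

15.5 dB, -115.0°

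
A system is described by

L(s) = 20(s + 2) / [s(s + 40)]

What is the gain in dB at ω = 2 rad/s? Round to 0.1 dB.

-3.0 dB

At s = jω = j2:
zero (s+2): 2 + j2 → |·| = √(2²+2²) = √8 ≈ 2.8284, ∠ = arctan(2/2) ≈ 45.00°
pole (s+40): 40 + j2 → |·| = √(40²+2²) = √1604 ≈ 40.05, ∠ = arctan(2/40) ≈ 2.86°
pole at origin: |s| = 2, ∠ = 90.00° (in denominator)
|L| = 20 · 2.8284 / 80.1 ≈ 0.70622
Gain = 20 log₁₀(0.70622) ≈ -3.02 dB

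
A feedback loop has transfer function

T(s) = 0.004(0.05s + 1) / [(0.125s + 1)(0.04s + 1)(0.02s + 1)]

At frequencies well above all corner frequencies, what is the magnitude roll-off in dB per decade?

-40 dB/decade

Each pole contributes −20 dB/decade at high frequency; each zero contributes +20 dB/decade.
Net: 1 zero(s) − 3 pole(s) → -40 dB/decade.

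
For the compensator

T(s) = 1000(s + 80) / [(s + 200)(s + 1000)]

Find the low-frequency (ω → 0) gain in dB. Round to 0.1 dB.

T(0) = 1000·80 / (200·1000) = 0.4
20 log₁₀(0.4) ≈ -7.96 dB

-8.0 dB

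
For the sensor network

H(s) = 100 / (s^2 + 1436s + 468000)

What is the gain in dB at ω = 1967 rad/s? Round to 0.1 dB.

Substitute s = j1967:
Numerator: 100 = 100 + j0
Denominator: (j1967)^2 + 1436(j1967) + 468000 = -3401089 + j2824612
|N| = √(100² + 0²) ≈ 100, ∠N ≈ 0.00°
|D| = √(3401089² + 2824612²) ≈ 4.4211e+06, ∠D ≈ 140.29°
|H| = 100 / 4.4211e+06 ≈ 2.2619e-05
Gain = 20 log₁₀(2.2619e-05) ≈ -92.91 dB

-92.9 dB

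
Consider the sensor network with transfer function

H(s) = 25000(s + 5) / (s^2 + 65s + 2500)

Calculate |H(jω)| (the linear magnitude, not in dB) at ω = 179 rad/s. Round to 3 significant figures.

At s = jω = j179:
zero (s+5): 5 + j179 → |·| = √(5²+179²) = √32066 ≈ 179.07, ∠ = arctan(179/5) ≈ 88.40°
quadratic: (j179)² + 65·j179 + 2500 = -29541 + j11635 → |·| ≈ 31750, ∠ ≈ 158.50°
|H| = 25000 · 179.07 / 31750 ≈ 141

141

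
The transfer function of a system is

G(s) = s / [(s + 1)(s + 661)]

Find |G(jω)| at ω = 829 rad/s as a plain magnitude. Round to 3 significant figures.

At s = jω = j829:
zero at origin: s = j829 → |·| = 829, ∠ = 90.00°
pole (s+1): 1 + j829 → |·| = √(1²+829²) = √687242 ≈ 829, ∠ = arctan(829/1) ≈ 89.93°
pole (s+661): 661 + j829 → |·| = √(661²+829²) = √1124162 ≈ 1060.3, ∠ = arctan(829/661) ≈ 51.43°
|G| = 1 · 829 / 8.7899e+05 ≈ 0.00094313

0.000943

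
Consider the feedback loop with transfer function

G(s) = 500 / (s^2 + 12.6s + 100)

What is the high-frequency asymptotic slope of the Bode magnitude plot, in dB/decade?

Each pole contributes −20 dB/decade at high frequency; each zero contributes +20 dB/decade.
Net: 0 zero(s) − 2 pole(s) → -40 dB/decade.

-40 dB/decade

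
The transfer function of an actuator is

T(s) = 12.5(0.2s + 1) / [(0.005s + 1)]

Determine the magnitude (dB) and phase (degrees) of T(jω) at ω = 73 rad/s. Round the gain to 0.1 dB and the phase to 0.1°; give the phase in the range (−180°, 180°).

At ω = 73 rad/s:
zero (1 + j73·0.2) = 1 + j14.6 → |·| ≈ 14.634, ∠ ≈ 86.08°
pole (1 + j73·0.005) = 1 + j0.365 → |·| ≈ 1.0645, ∠ ≈ 20.05°
|T| = 12.5 · 14.634 / (1.0645) ≈ 171.84
Gain = 20 log₁₀(171.84) ≈ 44.70 dB
∠T = (86.08°) − (20.05°) = 66.03°

44.7 dB, 66.0°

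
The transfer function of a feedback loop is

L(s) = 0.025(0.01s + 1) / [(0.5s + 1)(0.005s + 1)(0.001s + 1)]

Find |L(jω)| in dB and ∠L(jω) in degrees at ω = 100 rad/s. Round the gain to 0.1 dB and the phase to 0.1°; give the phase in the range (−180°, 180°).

-64.0 dB, -76.1°

At ω = 100 rad/s:
zero (1 + j100·0.01) = 1 + j1 → |·| ≈ 1.4142, ∠ ≈ 45.00°
pole (1 + j100·0.5) = 1 + j50 → |·| ≈ 50.01, ∠ ≈ 88.85°
pole (1 + j100·0.005) = 1 + j0.5 → |·| ≈ 1.118, ∠ ≈ 26.57°
pole (1 + j100·0.001) = 1 + j0.1 → |·| ≈ 1.005, ∠ ≈ 5.71°
|L| = 0.025 · 1.4142 / (50.01 · 1.118 · 1.005) ≈ 0.0006292
Gain = 20 log₁₀(0.0006292) ≈ -64.02 dB
∠L = (45.00°) − (88.85° + 26.57° + 5.71°) = -76.13°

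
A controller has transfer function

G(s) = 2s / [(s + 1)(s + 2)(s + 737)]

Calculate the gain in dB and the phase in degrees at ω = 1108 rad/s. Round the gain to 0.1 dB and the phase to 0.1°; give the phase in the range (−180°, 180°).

At s = jω = j1108:
zero at origin: s = j1108 → |·| = 1108, ∠ = 90.00°
pole (s+1): 1 + j1108 → |·| = √(1²+1108²) = √1227665 ≈ 1108, ∠ = arctan(1108/1) ≈ 89.95°
pole (s+2): 2 + j1108 → |·| = √(2²+1108²) = √1227668 ≈ 1108, ∠ = arctan(1108/2) ≈ 89.90°
pole (s+737): 737 + j1108 → |·| = √(737²+1108²) = √1770833 ≈ 1330.7, ∠ = arctan(1108/737) ≈ 56.37°
|G| = 2 · 1108 / 1.6337e+09 ≈ 1.3564e-06
Gain = 20 log₁₀(1.3564e-06) ≈ -117.35 dB
∠G = 90.00° − 236.22° = -146.22°

-117.4 dB, -146.2°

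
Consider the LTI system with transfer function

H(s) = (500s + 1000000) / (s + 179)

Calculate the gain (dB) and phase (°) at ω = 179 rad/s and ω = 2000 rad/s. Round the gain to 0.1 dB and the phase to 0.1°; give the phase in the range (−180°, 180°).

ω = 179: 72.0 dB, -39.9°; ω = 2000: 57.0 dB, -39.9°

Substitute s = j179:
Numerator: 500(j179) + 1000000 = 1000000 + j89500
Denominator: (j179) + 179 = 179 + j179
|N| = √(1000000² + 89500²) ≈ 1.004e+06, ∠N ≈ 5.11°
|D| = √(179² + 179²) ≈ 253.14, ∠D ≈ 45.00°
|H| = 1.004e+06 / 253.14 ≈ 3966.2
Gain = 20 log₁₀(3966.2) ≈ 71.97 dB
∠H = 5.11° − 45.00° = -39.89°

Substitute s = j2000:
Numerator: 500(j2000) + 1000000 = 1000000 + j1000000
Denominator: (j2000) + 179 = 179 + j2000
|N| = √(1000000² + 1000000²) ≈ 1.4142e+06, ∠N ≈ 45.00°
|D| = √(179² + 2000²) ≈ 2008, ∠D ≈ 84.89°
|H| = 1.4142e+06 / 2008 ≈ 704.28
Gain = 20 log₁₀(704.28) ≈ 56.95 dB
∠H = 45.00° − 84.89° = -39.89°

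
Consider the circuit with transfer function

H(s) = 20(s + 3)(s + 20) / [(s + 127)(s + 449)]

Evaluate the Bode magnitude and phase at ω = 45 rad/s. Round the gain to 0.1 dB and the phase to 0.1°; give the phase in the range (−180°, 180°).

At s = jω = j45:
zero (s+3): 3 + j45 → |·| = √(3²+45²) = √2034 ≈ 45.1, ∠ = arctan(45/3) ≈ 86.19°
zero (s+20): 20 + j45 → |·| = √(20²+45²) = √2425 ≈ 49.244, ∠ = arctan(45/20) ≈ 66.04°
pole (s+127): 127 + j45 → |·| = √(127²+45²) = √18154 ≈ 134.74, ∠ = arctan(45/127) ≈ 19.51°
pole (s+449): 449 + j45 → |·| = √(449²+45²) = √203626 ≈ 451.25, ∠ = arctan(45/449) ≈ 5.72°
|H| = 20 · 2220.9 / 60801 ≈ 0.73055
Gain = 20 log₁₀(0.73055) ≈ -2.73 dB
∠H = 152.23° − 25.23° = 127.00°

-2.7 dB, 127.0°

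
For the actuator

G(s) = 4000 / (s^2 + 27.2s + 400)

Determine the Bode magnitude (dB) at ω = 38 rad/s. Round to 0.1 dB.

8.7 dB

At s = jω = j38:
quadratic: (j38)² + 27.2·j38 + 400 = -1044 + j1033.6 → |·| ≈ 1469.1, ∠ ≈ 135.29°
|G| = 4000 / 1469.1 ≈ 2.7228
Gain = 20 log₁₀(2.7228) ≈ 8.70 dB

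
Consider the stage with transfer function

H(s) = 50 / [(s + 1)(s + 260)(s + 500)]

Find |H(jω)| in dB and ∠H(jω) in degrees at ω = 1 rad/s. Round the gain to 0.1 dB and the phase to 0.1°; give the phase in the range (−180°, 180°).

-71.3 dB, -45.3°

At s = jω = j1:
pole (s+1): 1 + j1 → |·| = √(1²+1²) = √2 ≈ 1.4142, ∠ = arctan(1/1) ≈ 45.00°
pole (s+260): 260 + j1 → |·| = √(260²+1²) = √67601 ≈ 260, ∠ = arctan(1/260) ≈ 0.22°
pole (s+500): 500 + j1 → |·| = √(500²+1²) = √250001 ≈ 500, ∠ = arctan(1/500) ≈ 0.11°
|H| = 50 / 1.8385e+05 ≈ 0.00027196
Gain = 20 log₁₀(0.00027196) ≈ -71.31 dB
∠H = 0.00° − 45.33° = -45.33°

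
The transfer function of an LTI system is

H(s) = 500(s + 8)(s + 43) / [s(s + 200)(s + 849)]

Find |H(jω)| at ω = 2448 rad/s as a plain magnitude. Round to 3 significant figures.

0.192

At s = jω = j2448:
zero (s+8): 8 + j2448 → |·| = √(8²+2448²) = √5992768 ≈ 2448, ∠ = arctan(2448/8) ≈ 89.81°
zero (s+43): 43 + j2448 → |·| = √(43²+2448²) = √5994553 ≈ 2448.4, ∠ = arctan(2448/43) ≈ 88.99°
pole (s+200): 200 + j2448 → |·| = √(200²+2448²) = √6032704 ≈ 2456.2, ∠ = arctan(2448/200) ≈ 85.33°
pole (s+849): 849 + j2448 → |·| = √(849²+2448²) = √6713505 ≈ 2591, ∠ = arctan(2448/849) ≈ 70.87°
pole at origin: |s| = 2448, ∠ = 90.00° (in denominator)
|H| = 500 · 5.9937e+06 / 1.5579e+10 ≈ 0.19236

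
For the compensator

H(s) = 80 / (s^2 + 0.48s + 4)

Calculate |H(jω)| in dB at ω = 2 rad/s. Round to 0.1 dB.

38.4 dB

At s = jω = j2:
quadratic: (j2)² + 0.48·j2 + 4 = 0 + j0.96 → |·| ≈ 0.96, ∠ ≈ 90.00°
|H| = 80 / 0.96 ≈ 83.333
Gain = 20 log₁₀(83.333) ≈ 38.42 dB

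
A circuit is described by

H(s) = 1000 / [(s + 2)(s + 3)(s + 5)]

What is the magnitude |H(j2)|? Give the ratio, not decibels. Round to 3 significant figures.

18.2

At s = jω = j2:
pole (s+2): 2 + j2 → |·| = √(2²+2²) = √8 ≈ 2.8284, ∠ = arctan(2/2) ≈ 45.00°
pole (s+3): 3 + j2 → |·| = √(3²+2²) = √13 ≈ 3.6056, ∠ = arctan(2/3) ≈ 33.69°
pole (s+5): 5 + j2 → |·| = √(5²+2²) = √29 ≈ 5.3852, ∠ = arctan(2/5) ≈ 21.80°
|H| = 1000 / 54.919 ≈ 18.209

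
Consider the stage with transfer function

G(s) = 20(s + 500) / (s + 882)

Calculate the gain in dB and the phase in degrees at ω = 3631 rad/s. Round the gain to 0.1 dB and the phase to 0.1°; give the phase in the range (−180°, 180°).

25.9 dB, 5.8°

At s = jω = j3631:
zero (s+500): 500 + j3631 → |·| = √(500²+3631²) = √13434161 ≈ 3665.3, ∠ = arctan(3631/500) ≈ 82.16°
pole (s+882): 882 + j3631 → |·| = √(882²+3631²) = √13962085 ≈ 3736.6, ∠ = arctan(3631/882) ≈ 76.35°
|G| = 20 · 3665.3 / 3736.6 ≈ 19.618
Gain = 20 log₁₀(19.618) ≈ 25.85 dB
∠G = 82.16° − 76.35° = 5.81°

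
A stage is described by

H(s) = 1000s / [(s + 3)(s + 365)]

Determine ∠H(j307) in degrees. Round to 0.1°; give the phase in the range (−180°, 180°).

At s = jω = j307:
zero at origin: s = j307 → |·| = 307, ∠ = 90.00°
pole (s+3): 3 + j307 → |·| = √(3²+307²) = √94258 ≈ 307.01, ∠ = arctan(307/3) ≈ 89.44°
pole (s+365): 365 + j307 → |·| = √(365²+307²) = √227474 ≈ 476.94, ∠ = arctan(307/365) ≈ 40.07°
∠H = 90.00° − 129.51° = -39.51°

-39.5°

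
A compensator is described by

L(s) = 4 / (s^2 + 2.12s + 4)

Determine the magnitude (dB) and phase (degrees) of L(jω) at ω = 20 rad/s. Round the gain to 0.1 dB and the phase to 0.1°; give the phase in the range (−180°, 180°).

At s = jω = j20:
quadratic: (j20)² + 2.12·j20 + 4 = -396 + j42.4 → |·| ≈ 398.26, ∠ ≈ 173.89°
|L| = 4 / 398.26 ≈ 0.010044
Gain = 20 log₁₀(0.010044) ≈ -39.96 dB
∠L = 0.00° − 173.89° = -173.89°

-40.0 dB, -173.9°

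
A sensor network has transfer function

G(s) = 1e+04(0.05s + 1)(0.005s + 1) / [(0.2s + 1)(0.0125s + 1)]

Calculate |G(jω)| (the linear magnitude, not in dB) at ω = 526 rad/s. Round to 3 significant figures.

1.06e+03

At ω = 526 rad/s:
zero (1 + j526·0.05) = 1 + j26.3 → |·| ≈ 26.319, ∠ ≈ 87.82°
zero (1 + j526·0.005) = 1 + j2.63 → |·| ≈ 2.8137, ∠ ≈ 69.18°
pole (1 + j526·0.2) = 1 + j105.2 → |·| ≈ 105.2, ∠ ≈ 89.46°
pole (1 + j526·0.0125) = 1 + j6.575 → |·| ≈ 6.6506, ∠ ≈ 81.35°
|G| = 1e+04 · 26.319 · 2.8137 / (105.2 · 6.6506) ≈ 1058.5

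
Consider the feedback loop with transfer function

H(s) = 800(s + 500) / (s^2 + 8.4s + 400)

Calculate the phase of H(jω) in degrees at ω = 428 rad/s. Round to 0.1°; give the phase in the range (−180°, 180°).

At s = jω = j428:
zero (s+500): 500 + j428 → |·| = √(500²+428²) = √433184 ≈ 658.17, ∠ = arctan(428/500) ≈ 40.56°
quadratic: (j428)² + 8.4·j428 + 400 = -182784 + j3595.2 → |·| ≈ 1.8282e+05, ∠ ≈ 178.87°
∠H = 40.56° − 178.87° = -138.31°

-138.3°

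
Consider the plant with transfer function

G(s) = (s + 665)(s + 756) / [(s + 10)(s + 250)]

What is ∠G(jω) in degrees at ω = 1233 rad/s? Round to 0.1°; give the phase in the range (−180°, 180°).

-47.9°

At s = jω = j1233:
zero (s+665): 665 + j1233 → |·| = √(665²+1233²) = √1962514 ≈ 1400.9, ∠ = arctan(1233/665) ≈ 61.66°
zero (s+756): 756 + j1233 → |·| = √(756²+1233²) = √2091825 ≈ 1446.3, ∠ = arctan(1233/756) ≈ 58.49°
pole (s+10): 10 + j1233 → |·| = √(10²+1233²) = √1520389 ≈ 1233, ∠ = arctan(1233/10) ≈ 89.54°
pole (s+250): 250 + j1233 → |·| = √(250²+1233²) = √1582789 ≈ 1258.1, ∠ = arctan(1233/250) ≈ 78.54°
∠G = 120.15° − 168.08° = -47.93°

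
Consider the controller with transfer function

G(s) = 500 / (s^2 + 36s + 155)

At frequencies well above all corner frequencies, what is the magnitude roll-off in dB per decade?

Each pole contributes −20 dB/decade at high frequency; each zero contributes +20 dB/decade.
Net: 0 zero(s) − 2 pole(s) → -40 dB/decade.

-40 dB/decade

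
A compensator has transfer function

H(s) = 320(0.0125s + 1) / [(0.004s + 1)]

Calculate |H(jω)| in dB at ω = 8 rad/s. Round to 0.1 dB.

50.1 dB

At ω = 8 rad/s:
zero (1 + j8·0.0125) = 1 + j0.1 → |·| ≈ 1.005, ∠ ≈ 5.71°
pole (1 + j8·0.004) = 1 + j0.032 → |·| ≈ 1.0005, ∠ ≈ 1.83°
|H| = 320 · 1.005 / (1.0005) ≈ 321.44
Gain = 20 log₁₀(321.44) ≈ 50.14 dB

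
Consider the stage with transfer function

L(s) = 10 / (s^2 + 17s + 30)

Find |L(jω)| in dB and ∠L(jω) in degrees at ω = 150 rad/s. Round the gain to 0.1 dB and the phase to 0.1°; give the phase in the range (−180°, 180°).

Substitute s = j150:
Numerator: 10 = 10 + j0
Denominator: (j150)^2 + 17(j150) + 30 = -22470 + j2550
|N| = √(10² + 0²) ≈ 10, ∠N ≈ 0.00°
|D| = √(22470² + 2550²) ≈ 22614, ∠D ≈ 173.53°
|L| = 10 / 22614 ≈ 0.0004422
Gain = 20 log₁₀(0.0004422) ≈ -67.09 dB
∠L = 0.00° − 173.53° = -173.53°

-67.1 dB, -173.5°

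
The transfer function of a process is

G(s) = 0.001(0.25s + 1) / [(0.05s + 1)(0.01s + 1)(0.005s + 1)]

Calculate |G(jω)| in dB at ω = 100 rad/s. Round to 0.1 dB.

At ω = 100 rad/s:
zero (1 + j100·0.25) = 1 + j25 → |·| ≈ 25.02, ∠ ≈ 87.71°
pole (1 + j100·0.05) = 1 + j5 → |·| ≈ 5.099, ∠ ≈ 78.69°
pole (1 + j100·0.01) = 1 + j1 → |·| ≈ 1.4142, ∠ ≈ 45.00°
pole (1 + j100·0.005) = 1 + j0.5 → |·| ≈ 1.118, ∠ ≈ 26.57°
|G| = 0.001 · 25.02 / (5.099 · 1.4142 · 1.118) ≈ 0.0031035
Gain = 20 log₁₀(0.0031035) ≈ -50.16 dB

-50.2 dB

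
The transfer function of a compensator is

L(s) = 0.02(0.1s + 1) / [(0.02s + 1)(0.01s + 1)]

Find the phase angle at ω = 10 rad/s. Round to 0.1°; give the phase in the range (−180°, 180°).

At ω = 10 rad/s:
zero (1 + j10·0.1) = 1 + j1 → |·| ≈ 1.4142, ∠ ≈ 45.00°
pole (1 + j10·0.02) = 1 + j0.2 → |·| ≈ 1.0198, ∠ ≈ 11.31°
pole (1 + j10·0.01) = 1 + j0.1 → |·| ≈ 1.005, ∠ ≈ 5.71°
∠L = (45.00°) − (11.31° + 5.71°) = 27.98°

28.0°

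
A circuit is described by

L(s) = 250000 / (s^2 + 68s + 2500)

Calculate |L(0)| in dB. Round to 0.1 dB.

L(0) = 250000 / 2500 = 100
20 log₁₀(100) ≈ 40.00 dB

40.0 dB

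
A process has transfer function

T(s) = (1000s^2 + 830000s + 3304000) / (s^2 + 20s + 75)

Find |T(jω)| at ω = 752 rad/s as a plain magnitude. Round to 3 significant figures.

Substitute s = j752:
Numerator: 1000(j752)^2 + 830000(j752) + 3304000 = -562200000 + j624160000
Denominator: (j752)^2 + 20(j752) + 75 = -565429 + j15040
|N| = √(562200000² + 624160000²) ≈ 8.4003e+08, ∠N ≈ 132.01°
|D| = √(565429² + 15040²) ≈ 5.6563e+05, ∠D ≈ 178.48°
|T| = 8.4003e+08 / 5.6563e+05 ≈ 1485.1

1.49e+03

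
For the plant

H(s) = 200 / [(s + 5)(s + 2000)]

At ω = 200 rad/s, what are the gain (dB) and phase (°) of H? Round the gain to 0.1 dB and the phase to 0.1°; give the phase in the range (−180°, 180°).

-66.1 dB, -94.3°

At s = jω = j200:
pole (s+5): 5 + j200 → |·| = √(5²+200²) = √40025 ≈ 200.06, ∠ = arctan(200/5) ≈ 88.57°
pole (s+2000): 2000 + j200 → |·| = √(2000²+200²) = √4040000 ≈ 2010, ∠ = arctan(200/2000) ≈ 5.71°
|H| = 200 / 4.0212e+05 ≈ 0.00049736
Gain = 20 log₁₀(0.00049736) ≈ -66.07 dB
∠H = 0.00° − 94.28° = -94.28°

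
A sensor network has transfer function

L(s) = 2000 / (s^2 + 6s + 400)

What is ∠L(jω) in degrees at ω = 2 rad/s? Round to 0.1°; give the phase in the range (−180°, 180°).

-1.7°

At s = jω = j2:
quadratic: (j2)² + 6·j2 + 400 = 396 + j12 → |·| ≈ 396.18, ∠ ≈ 1.74°
∠L = 0.00° − 1.74° = -1.74°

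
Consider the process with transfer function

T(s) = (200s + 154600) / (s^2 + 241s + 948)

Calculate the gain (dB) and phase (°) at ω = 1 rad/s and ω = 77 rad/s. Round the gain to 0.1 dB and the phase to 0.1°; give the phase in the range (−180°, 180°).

ω = 1: 44.0 dB, -14.2°; ω = 77: 18.2 dB, -99.3°

Substitute s = j1:
Numerator: 200(j1) + 154600 = 154600 + j200
Denominator: (j1)^2 + 241(j1) + 948 = 947 + j241
|N| = √(154600² + 200²) ≈ 1.546e+05, ∠N ≈ 0.07°
|D| = √(947² + 241²) ≈ 977.18, ∠D ≈ 14.28°
|T| = 1.546e+05 / 977.18 ≈ 158.21
Gain = 20 log₁₀(158.21) ≈ 43.98 dB
∠T = 0.07° − 14.28° = -14.21°

Substitute s = j77:
Numerator: 200(j77) + 154600 = 154600 + j15400
Denominator: (j77)^2 + 241(j77) + 948 = -4981 + j18557
|N| = √(154600² + 15400²) ≈ 1.5537e+05, ∠N ≈ 5.69°
|D| = √(4981² + 18557²) ≈ 19214, ∠D ≈ 105.02°
|T| = 1.5537e+05 / 19214 ≈ 8.0863
Gain = 20 log₁₀(8.0863) ≈ 18.15 dB
∠T = 5.69° − 105.02° = -99.33°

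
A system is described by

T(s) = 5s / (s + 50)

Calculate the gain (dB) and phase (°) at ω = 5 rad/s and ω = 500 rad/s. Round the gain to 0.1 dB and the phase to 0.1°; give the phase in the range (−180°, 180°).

At s = jω = j5:
zero at origin: s = j5 → |·| = 5, ∠ = 90.00°
pole (s+50): 50 + j5 → |·| = √(50²+5²) = √2525 ≈ 50.249, ∠ = arctan(5/50) ≈ 5.71°
|T| = 5 · 5 / 50.249 ≈ 0.49752
Gain = 20 log₁₀(0.49752) ≈ -6.06 dB
∠T = 90.00° − 5.71° = 84.29°

At s = jω = j500:
zero at origin: s = j500 → |·| = 500, ∠ = 90.00°
pole (s+50): 50 + j500 → |·| = √(50²+500²) = √252500 ≈ 502.49, ∠ = arctan(500/50) ≈ 84.29°
|T| = 5 · 500 / 502.49 ≈ 4.9752
Gain = 20 log₁₀(4.9752) ≈ 13.94 dB
∠T = 90.00° − 84.29° = 5.71°

ω = 5: -6.1 dB, 84.3°; ω = 500: 13.9 dB, 5.7°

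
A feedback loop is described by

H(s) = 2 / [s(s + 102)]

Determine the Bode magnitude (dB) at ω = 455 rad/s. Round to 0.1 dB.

At s = jω = j455:
pole (s+102): 102 + j455 → |·| = √(102²+455²) = √217429 ≈ 466.29, ∠ = arctan(455/102) ≈ 77.36°
pole at origin: |s| = 455, ∠ = 90.00° (in denominator)
|H| = 2 / 2.1216e+05 ≈ 9.4268e-06
Gain = 20 log₁₀(9.4268e-06) ≈ -100.51 dB

-100.5 dB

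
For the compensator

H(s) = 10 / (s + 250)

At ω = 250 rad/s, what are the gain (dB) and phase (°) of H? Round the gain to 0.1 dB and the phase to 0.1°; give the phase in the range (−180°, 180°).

Substitute s = j250:
Numerator: 10 = 10 + j0
Denominator: (j250) + 250 = 250 + j250
|N| = √(10² + 0²) ≈ 10, ∠N ≈ 0.00°
|D| = √(250² + 250²) ≈ 353.55, ∠D ≈ 45.00°
|H| = 10 / 353.55 ≈ 0.028285
Gain = 20 log₁₀(0.028285) ≈ -30.97 dB
∠H = 0.00° − 45.00° = -45.00°

-31.0 dB, -45.0°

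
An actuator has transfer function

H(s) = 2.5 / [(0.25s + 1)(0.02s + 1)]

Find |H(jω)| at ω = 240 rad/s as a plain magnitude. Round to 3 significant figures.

At ω = 240 rad/s:
pole (1 + j240·0.25) = 1 + j60 → |·| ≈ 60.008, ∠ ≈ 89.05°
pole (1 + j240·0.02) = 1 + j4.8 → |·| ≈ 4.9031, ∠ ≈ 78.23°
|H| = 2.5 · 1 / (60.008 · 4.9031) ≈ 0.0084969

0.00850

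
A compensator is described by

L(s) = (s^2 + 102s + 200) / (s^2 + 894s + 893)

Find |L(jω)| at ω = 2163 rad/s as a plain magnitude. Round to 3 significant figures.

Substitute s = j2163:
Numerator: (j2163)^2 + 102(j2163) + 200 = -4678369 + j220626
Denominator: (j2163)^2 + 894(j2163) + 893 = -4677676 + j1933722
|N| = √(4678369² + 220626²) ≈ 4.6836e+06, ∠N ≈ 177.30°
|D| = √(4677676² + 1933722²) ≈ 5.0616e+06, ∠D ≈ 157.54°
|L| = 4.6836e+06 / 5.0616e+06 ≈ 0.92532

0.925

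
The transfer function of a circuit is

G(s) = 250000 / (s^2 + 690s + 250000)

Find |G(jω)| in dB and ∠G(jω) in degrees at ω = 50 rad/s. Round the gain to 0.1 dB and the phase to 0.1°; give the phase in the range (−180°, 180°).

0.0 dB, -7.9°

At s = jω = j50:
quadratic: (j50)² + 690·j50 + 250000 = 247500 + j34500 → |·| ≈ 2.4989e+05, ∠ ≈ 7.94°
|G| = 250000 / 2.4989e+05 ≈ 1.0004
Gain = 20 log₁₀(1.0004) ≈ 0.00 dB
∠G = 0.00° − 7.94° = -7.94°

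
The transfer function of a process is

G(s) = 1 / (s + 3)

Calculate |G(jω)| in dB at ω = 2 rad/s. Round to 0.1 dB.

Substitute s = j2:
Numerator: 1 = 1 + j0
Denominator: (j2) + 3 = 3 + j2
|N| = √(1² + 0²) ≈ 1, ∠N ≈ 0.00°
|D| = √(3² + 2²) ≈ 3.6056, ∠D ≈ 33.69°
|G| = 1 / 3.6056 ≈ 0.27735
Gain = 20 log₁₀(0.27735) ≈ -11.14 dB

-11.1 dB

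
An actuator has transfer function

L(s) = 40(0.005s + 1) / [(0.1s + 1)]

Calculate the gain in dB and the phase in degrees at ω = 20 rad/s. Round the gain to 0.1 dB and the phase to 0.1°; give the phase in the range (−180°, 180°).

25.1 dB, -57.7°

At ω = 20 rad/s:
zero (1 + j20·0.005) = 1 + j0.1 → |·| ≈ 1.005, ∠ ≈ 5.71°
pole (1 + j20·0.1) = 1 + j2 → |·| ≈ 2.2361, ∠ ≈ 63.43°
|L| = 40 · 1.005 / (2.2361) ≈ 17.978
Gain = 20 log₁₀(17.978) ≈ 25.09 dB
∠L = (5.71°) − (63.43°) = -57.72°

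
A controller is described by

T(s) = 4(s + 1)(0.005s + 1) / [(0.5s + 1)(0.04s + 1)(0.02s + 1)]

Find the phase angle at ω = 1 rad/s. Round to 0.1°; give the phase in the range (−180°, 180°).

At ω = 1 rad/s:
zero (1 + j1·1) = 1 + j1 → |·| ≈ 1.4142, ∠ ≈ 45.00°
zero (1 + j1·0.005) = 1 + j0.005 → |·| ≈ 1, ∠ ≈ 0.29°
pole (1 + j1·0.5) = 1 + j0.5 → |·| ≈ 1.118, ∠ ≈ 26.57°
pole (1 + j1·0.04) = 1 + j0.04 → |·| ≈ 1.0008, ∠ ≈ 2.29°
pole (1 + j1·0.02) = 1 + j0.02 → |·| ≈ 1.0002, ∠ ≈ 1.15°
∠T = (45.00° + 0.29°) − (26.57° + 2.29° + 1.15°) = 15.28°

15.3°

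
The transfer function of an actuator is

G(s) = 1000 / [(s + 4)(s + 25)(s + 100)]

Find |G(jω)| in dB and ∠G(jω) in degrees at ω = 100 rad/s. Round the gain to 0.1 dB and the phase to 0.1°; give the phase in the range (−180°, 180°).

At s = jω = j100:
pole (s+4): 4 + j100 → |·| = √(4²+100²) = √10016 ≈ 100.08, ∠ = arctan(100/4) ≈ 87.71°
pole (s+25): 25 + j100 → |·| = √(25²+100²) = √10625 ≈ 103.08, ∠ = arctan(100/25) ≈ 75.96°
pole (s+100): 100 + j100 → |·| = √(100²+100²) = √20000 ≈ 141.42, ∠ = arctan(100/100) ≈ 45.00°
|G| = 1000 / 1.4589e+06 ≈ 0.00068545
Gain = 20 log₁₀(0.00068545) ≈ -63.28 dB
∠G = 0.00° − 208.67° = -208.67° ≡ 151.33° (principal value)

-63.3 dB, 151.3°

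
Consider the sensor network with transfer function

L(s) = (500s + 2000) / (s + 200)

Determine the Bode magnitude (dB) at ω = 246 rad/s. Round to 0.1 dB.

Substitute s = j246:
Numerator: 500(j246) + 2000 = 2000 + j123000
Denominator: (j246) + 200 = 200 + j246
|N| = √(2000² + 123000²) ≈ 1.2302e+05, ∠N ≈ 89.07°
|D| = √(200² + 246²) ≈ 317.04, ∠D ≈ 50.89°
|L| = 1.2302e+05 / 317.04 ≈ 388.03
Gain = 20 log₁₀(388.03) ≈ 51.78 dB

51.8 dB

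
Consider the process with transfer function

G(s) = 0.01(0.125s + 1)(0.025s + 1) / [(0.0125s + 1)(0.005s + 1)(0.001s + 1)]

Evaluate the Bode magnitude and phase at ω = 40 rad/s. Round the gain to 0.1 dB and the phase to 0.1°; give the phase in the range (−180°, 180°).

-24.0 dB, 83.5°

At ω = 40 rad/s:
zero (1 + j40·0.125) = 1 + j5 → |·| ≈ 5.099, ∠ ≈ 78.69°
zero (1 + j40·0.025) = 1 + j1 → |·| ≈ 1.4142, ∠ ≈ 45.00°
pole (1 + j40·0.0125) = 1 + j0.5 → |·| ≈ 1.118, ∠ ≈ 26.57°
pole (1 + j40·0.005) = 1 + j0.2 → |·| ≈ 1.0198, ∠ ≈ 11.31°
pole (1 + j40·0.001) = 1 + j0.04 → |·| ≈ 1.0008, ∠ ≈ 2.29°
|G| = 0.01 · 5.099 · 1.4142 / (1.118 · 1.0198 · 1.0008) ≈ 0.063196
Gain = 20 log₁₀(0.063196) ≈ -23.99 dB
∠G = (78.69° + 45.00°) − (26.57° + 11.31° + 2.29°) = 83.52°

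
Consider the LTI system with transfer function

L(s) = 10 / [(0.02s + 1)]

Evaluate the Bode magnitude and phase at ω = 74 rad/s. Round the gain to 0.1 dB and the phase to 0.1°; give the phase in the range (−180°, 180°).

At ω = 74 rad/s:
pole (1 + j74·0.02) = 1 + j1.48 → |·| ≈ 1.7862, ∠ ≈ 55.95°
|L| = 10 · 1 / (1.7862) ≈ 5.5985
Gain = 20 log₁₀(5.5985) ≈ 14.96 dB
∠L = (0°) − (55.95°) = -55.95°

15.0 dB, -56.0°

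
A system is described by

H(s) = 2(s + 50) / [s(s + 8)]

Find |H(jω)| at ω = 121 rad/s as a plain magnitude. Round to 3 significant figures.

At s = jω = j121:
zero (s+50): 50 + j121 → |·| = √(50²+121²) = √17141 ≈ 130.92, ∠ = arctan(121/50) ≈ 67.55°
pole (s+8): 8 + j121 → |·| = √(8²+121²) = √14705 ≈ 121.26, ∠ = arctan(121/8) ≈ 86.22°
pole at origin: |s| = 121, ∠ = 90.00° (in denominator)
|H| = 2 · 130.92 / 14672 ≈ 0.017846

0.0178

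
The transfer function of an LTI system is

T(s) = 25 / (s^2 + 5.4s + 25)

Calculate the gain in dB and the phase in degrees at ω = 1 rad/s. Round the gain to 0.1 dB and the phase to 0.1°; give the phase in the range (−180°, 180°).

0.1 dB, -12.7°

At s = jω = j1:
quadratic: (j1)² + 5.4·j1 + 25 = 24 + j5.4 → |·| ≈ 24.6, ∠ ≈ 12.68°
|T| = 25 / 24.6 ≈ 1.0163
Gain = 20 log₁₀(1.0163) ≈ 0.14 dB
∠T = 0.00° − 12.68° = -12.68°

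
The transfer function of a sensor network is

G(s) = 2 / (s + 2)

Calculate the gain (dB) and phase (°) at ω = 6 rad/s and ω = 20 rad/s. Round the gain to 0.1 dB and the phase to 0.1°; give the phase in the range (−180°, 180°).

ω = 6: -10.0 dB, -71.6°; ω = 20: -20.0 dB, -84.3°

At s = jω = j6:
pole (s+2): 2 + j6 → |·| = √(2²+6²) = √40 ≈ 6.3246, ∠ = arctan(6/2) ≈ 71.57°
|G| = 2 / 6.3246 ≈ 0.31623
Gain = 20 log₁₀(0.31623) ≈ -10.00 dB
∠G = 0.00° − 71.57° = -71.57°

At s = jω = j20:
pole (s+2): 2 + j20 → |·| = √(2²+20²) = √404 ≈ 20.1, ∠ = arctan(20/2) ≈ 84.29°
|G| = 2 / 20.1 ≈ 0.099502
Gain = 20 log₁₀(0.099502) ≈ -20.04 dB
∠G = 0.00° − 84.29° = -84.29°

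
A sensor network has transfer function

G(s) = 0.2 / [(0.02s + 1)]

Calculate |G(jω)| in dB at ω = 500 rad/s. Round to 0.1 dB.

-34.0 dB

At ω = 500 rad/s:
pole (1 + j500·0.02) = 1 + j10 → |·| ≈ 10.05, ∠ ≈ 84.29°
|G| = 0.2 · 1 / (10.05) ≈ 0.0199
Gain = 20 log₁₀(0.0199) ≈ -34.02 dB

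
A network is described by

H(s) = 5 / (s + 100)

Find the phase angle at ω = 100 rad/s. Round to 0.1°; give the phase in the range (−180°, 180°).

At s = jω = j100:
pole (s+100): 100 + j100 → |·| = √(100²+100²) = √20000 ≈ 141.42, ∠ = arctan(100/100) ≈ 45.00°
∠H = 0.00° − 45.00° = -45.00°

-45.0°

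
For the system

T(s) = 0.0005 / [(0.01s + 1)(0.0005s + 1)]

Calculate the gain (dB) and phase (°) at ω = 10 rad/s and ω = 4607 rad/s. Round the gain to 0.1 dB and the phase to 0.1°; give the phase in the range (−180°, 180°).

At ω = 10 rad/s:
pole (1 + j10·0.01) = 1 + j0.1 → |·| ≈ 1.005, ∠ ≈ 5.71°
pole (1 + j10·0.0005) = 1 + j0.005 → |·| ≈ 1, ∠ ≈ 0.29°
|T| = 0.0005 · 1 / (1.005 · 1) ≈ 0.00049751
Gain = 20 log₁₀(0.00049751) ≈ -66.06 dB
∠T = (0°) − (5.71° + 0.29°) = -6.00°

At ω = 4607 rad/s:
pole (1 + j4607·0.01) = 1 + j46.07 → |·| ≈ 46.081, ∠ ≈ 88.76°
pole (1 + j4607·0.0005) = 1 + j2.3035 → |·| ≈ 2.5112, ∠ ≈ 66.53°
|T| = 0.0005 · 1 / (46.081 · 2.5112) ≈ 4.3208e-06
Gain = 20 log₁₀(4.3208e-06) ≈ -107.29 dB
∠T = (0°) − (88.76° + 66.53°) = -155.29°

ω = 10: -66.1 dB, -6.0°; ω = 4607: -107.3 dB, -155.3°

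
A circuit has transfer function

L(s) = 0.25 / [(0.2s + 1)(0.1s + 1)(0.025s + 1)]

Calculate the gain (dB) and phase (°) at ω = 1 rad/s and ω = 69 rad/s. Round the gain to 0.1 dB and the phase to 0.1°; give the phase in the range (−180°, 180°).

ω = 1: -12.3 dB, -18.5°; ω = 69: -57.7 dB, 132.5°

At ω = 1 rad/s:
pole (1 + j1·0.2) = 1 + j0.2 → |·| ≈ 1.0198, ∠ ≈ 11.31°
pole (1 + j1·0.1) = 1 + j0.1 → |·| ≈ 1.005, ∠ ≈ 5.71°
pole (1 + j1·0.025) = 1 + j0.025 → |·| ≈ 1.0003, ∠ ≈ 1.43°
|L| = 0.25 · 1 / (1.0198 · 1.005 · 1.0003) ≈ 0.24385
Gain = 20 log₁₀(0.24385) ≈ -12.26 dB
∠L = (0°) − (11.31° + 5.71° + 1.43°) = -18.45°

At ω = 69 rad/s:
pole (1 + j69·0.2) = 1 + j13.8 → |·| ≈ 13.836, ∠ ≈ 85.86°
pole (1 + j69·0.1) = 1 + j6.9 → |·| ≈ 6.9721, ∠ ≈ 81.75°
pole (1 + j69·0.025) = 1 + j1.725 → |·| ≈ 1.9939, ∠ ≈ 59.90°
|L| = 0.25 · 1 / (13.836 · 6.9721 · 1.9939) ≈ 0.0012998
Gain = 20 log₁₀(0.0012998) ≈ -57.72 dB
∠L = (0°) − (85.86° + 81.75° + 59.90°) = -227.51° ≡ 132.49° (principal value)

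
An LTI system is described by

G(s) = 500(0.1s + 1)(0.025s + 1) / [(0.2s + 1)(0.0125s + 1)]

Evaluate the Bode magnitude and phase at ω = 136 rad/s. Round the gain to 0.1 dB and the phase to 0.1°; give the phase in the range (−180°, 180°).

53.1 dB, 12.0°

At ω = 136 rad/s:
zero (1 + j136·0.1) = 1 + j13.6 → |·| ≈ 13.637, ∠ ≈ 85.79°
zero (1 + j136·0.025) = 1 + j3.4 → |·| ≈ 3.544, ∠ ≈ 73.61°
pole (1 + j136·0.2) = 1 + j27.2 → |·| ≈ 27.218, ∠ ≈ 87.89°
pole (1 + j136·0.0125) = 1 + j1.7 → |·| ≈ 1.9723, ∠ ≈ 59.53°
|G| = 500 · 13.637 · 3.544 / (27.218 · 1.9723) ≈ 450.15
Gain = 20 log₁₀(450.15) ≈ 53.07 dB
∠G = (85.79° + 73.61°) − (87.89° + 59.53°) = 11.98°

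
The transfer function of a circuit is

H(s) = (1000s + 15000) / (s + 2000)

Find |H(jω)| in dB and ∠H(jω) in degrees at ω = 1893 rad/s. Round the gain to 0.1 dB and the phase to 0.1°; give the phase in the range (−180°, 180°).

Substitute s = j1893:
Numerator: 1000(j1893) + 15000 = 15000 + j1893000
Denominator: (j1893) + 2000 = 2000 + j1893
|N| = √(15000² + 1893000²) ≈ 1.8931e+06, ∠N ≈ 89.55°
|D| = √(2000² + 1893²) ≈ 2753.8, ∠D ≈ 43.43°
|H| = 1.8931e+06 / 2753.8 ≈ 687.45
Gain = 20 log₁₀(687.45) ≈ 56.74 dB
∠H = 89.55° − 43.43° = 46.12°

56.7 dB, 46.1°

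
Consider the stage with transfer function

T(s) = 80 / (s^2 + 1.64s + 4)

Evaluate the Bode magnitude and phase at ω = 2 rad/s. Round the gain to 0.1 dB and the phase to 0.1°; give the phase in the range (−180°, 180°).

At s = jω = j2:
quadratic: (j2)² + 1.64·j2 + 4 = 0 + j3.28 → |·| ≈ 3.28, ∠ ≈ 90.00°
|T| = 80 / 3.28 ≈ 24.39
Gain = 20 log₁₀(24.39) ≈ 27.74 dB
∠T = 0.00° − 90.00° = -90.00°

27.7 dB, -90.0°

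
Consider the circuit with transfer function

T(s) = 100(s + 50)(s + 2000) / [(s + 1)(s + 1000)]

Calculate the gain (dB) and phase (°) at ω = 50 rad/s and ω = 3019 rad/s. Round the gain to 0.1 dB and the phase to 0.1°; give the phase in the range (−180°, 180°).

ω = 50: 49.0 dB, -45.3°; ω = 3019: 41.1 dB, -16.1°

At s = jω = j50:
zero (s+50): 50 + j50 → |·| = √(50²+50²) = √5000 ≈ 70.711, ∠ = arctan(50/50) ≈ 45.00°
zero (s+2000): 2000 + j50 → |·| = √(2000²+50²) = √4002500 ≈ 2000.6, ∠ = arctan(50/2000) ≈ 1.43°
pole (s+1): 1 + j50 → |·| = √(1²+50²) = √2501 ≈ 50.01, ∠ = arctan(50/1) ≈ 88.85°
pole (s+1000): 1000 + j50 → |·| = √(1000²+50²) = √1002500 ≈ 1001.2, ∠ = arctan(50/1000) ≈ 2.86°
|T| = 100 · 1.4146e+05 / 50070 ≈ 282.52
Gain = 20 log₁₀(282.52) ≈ 49.02 dB
∠T = 46.43° − 91.71° = -45.28°

At s = jω = j3019:
zero (s+50): 50 + j3019 → |·| = √(50²+3019²) = √9116861 ≈ 3019.4, ∠ = arctan(3019/50) ≈ 89.05°
zero (s+2000): 2000 + j3019 → |·| = √(2000²+3019²) = √13114361 ≈ 3621.4, ∠ = arctan(3019/2000) ≈ 56.48°
pole (s+1): 1 + j3019 → |·| = √(1²+3019²) = √9114362 ≈ 3019, ∠ = arctan(3019/1) ≈ 89.98°
pole (s+1000): 1000 + j3019 → |·| = √(1000²+3019²) = √10114361 ≈ 3180.3, ∠ = arctan(3019/1000) ≈ 71.67°
|T| = 100 · 1.0934e+07 / 9.6013e+06 ≈ 113.88
Gain = 20 log₁₀(113.88) ≈ 41.13 dB
∠T = 145.53° − 161.65° = -16.12°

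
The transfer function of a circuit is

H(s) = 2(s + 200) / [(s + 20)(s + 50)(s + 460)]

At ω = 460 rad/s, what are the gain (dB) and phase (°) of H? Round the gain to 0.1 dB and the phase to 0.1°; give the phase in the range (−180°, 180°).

-102.8 dB, -149.8°

At s = jω = j460:
zero (s+200): 200 + j460 → |·| = √(200²+460²) = √251600 ≈ 501.6, ∠ = arctan(460/200) ≈ 66.50°
pole (s+20): 20 + j460 → |·| = √(20²+460²) = √212000 ≈ 460.43, ∠ = arctan(460/20) ≈ 87.51°
pole (s+50): 50 + j460 → |·| = √(50²+460²) = √214100 ≈ 462.71, ∠ = arctan(460/50) ≈ 83.80°
pole (s+460): 460 + j460 → |·| = √(460²+460²) = √423200 ≈ 650.54, ∠ = arctan(460/460) ≈ 45.00°
|H| = 2 · 501.6 / 1.3859e+08 ≈ 7.2386e-06
Gain = 20 log₁₀(7.2386e-06) ≈ -102.81 dB
∠H = 66.50° − 216.31° = -149.81°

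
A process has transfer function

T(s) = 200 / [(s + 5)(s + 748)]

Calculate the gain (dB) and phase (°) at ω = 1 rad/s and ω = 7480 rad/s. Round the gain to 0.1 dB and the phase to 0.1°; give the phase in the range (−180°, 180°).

At s = jω = j1:
pole (s+5): 5 + j1 → |·| = √(5²+1²) = √26 ≈ 5.099, ∠ = arctan(1/5) ≈ 11.31°
pole (s+748): 748 + j1 → |·| = √(748²+1²) = √559505 ≈ 748, ∠ = arctan(1/748) ≈ 0.08°
|T| = 200 / 3814.1 ≈ 0.052437
Gain = 20 log₁₀(0.052437) ≈ -25.61 dB
∠T = 0.00° − 11.39° = -11.39°

At s = jω = j7480:
pole (s+5): 5 + j7480 → |·| = √(5²+7480²) = √55950425 ≈ 7480, ∠ = arctan(7480/5) ≈ 89.96°
pole (s+748): 748 + j7480 → |·| = √(748²+7480²) = √56509904 ≈ 7517.3, ∠ = arctan(7480/748) ≈ 84.29°
|T| = 200 / 5.6229e+07 ≈ 3.5569e-06
Gain = 20 log₁₀(3.5569e-06) ≈ -108.98 dB
∠T = 0.00° − 174.25° = -174.25°

ω = 1: -25.6 dB, -11.4°; ω = 7480: -109.0 dB, -174.3°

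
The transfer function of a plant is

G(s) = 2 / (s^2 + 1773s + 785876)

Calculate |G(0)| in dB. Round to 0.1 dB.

G(0) = 2 / 785876 ≈ 2.5449e-06
20 log₁₀(2.5449e-06) ≈ -111.89 dB

-111.9 dB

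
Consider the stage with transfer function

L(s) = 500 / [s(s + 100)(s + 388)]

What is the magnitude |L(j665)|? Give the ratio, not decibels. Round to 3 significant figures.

1.45e-06

At s = jω = j665:
pole (s+100): 100 + j665 → |·| = √(100²+665²) = √452225 ≈ 672.48, ∠ = arctan(665/100) ≈ 81.45°
pole (s+388): 388 + j665 → |·| = √(388²+665²) = √592769 ≈ 769.91, ∠ = arctan(665/388) ≈ 59.74°
pole at origin: |s| = 665, ∠ = 90.00° (in denominator)
|L| = 500 / 3.443e+08 ≈ 1.4522e-06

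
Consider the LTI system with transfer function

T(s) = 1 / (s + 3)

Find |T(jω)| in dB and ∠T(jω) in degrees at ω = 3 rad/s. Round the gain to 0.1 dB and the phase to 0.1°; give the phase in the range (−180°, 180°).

Substitute s = j3:
Numerator: 1 = 1 + j0
Denominator: (j3) + 3 = 3 + j3
|N| = √(1² + 0²) ≈ 1, ∠N ≈ 0.00°
|D| = √(3² + 3²) ≈ 4.2426, ∠D ≈ 45.00°
|T| = 1 / 4.2426 ≈ 0.2357
Gain = 20 log₁₀(0.2357) ≈ -12.55 dB
∠T = 0.00° − 45.00° = -45.00°

-12.6 dB, -45.0°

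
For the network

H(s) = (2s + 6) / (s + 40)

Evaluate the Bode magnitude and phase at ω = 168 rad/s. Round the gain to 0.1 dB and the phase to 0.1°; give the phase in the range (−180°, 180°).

5.8 dB, 12.4°

Substitute s = j168:
Numerator: 2(j168) + 6 = 6 + j336
Denominator: (j168) + 40 = 40 + j168
|N| = √(6² + 336²) ≈ 336.05, ∠N ≈ 88.98°
|D| = √(40² + 168²) ≈ 172.7, ∠D ≈ 76.61°
|H| = 336.05 / 172.7 ≈ 1.9459
Gain = 20 log₁₀(1.9459) ≈ 5.78 dB
∠H = 88.98° − 76.61° = 12.37°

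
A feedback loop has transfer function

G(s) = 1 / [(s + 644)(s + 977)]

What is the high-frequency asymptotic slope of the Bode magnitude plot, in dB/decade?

-40 dB/decade

Each pole contributes −20 dB/decade at high frequency; each zero contributes +20 dB/decade.
Net: 0 zero(s) − 2 pole(s) → -40 dB/decade.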